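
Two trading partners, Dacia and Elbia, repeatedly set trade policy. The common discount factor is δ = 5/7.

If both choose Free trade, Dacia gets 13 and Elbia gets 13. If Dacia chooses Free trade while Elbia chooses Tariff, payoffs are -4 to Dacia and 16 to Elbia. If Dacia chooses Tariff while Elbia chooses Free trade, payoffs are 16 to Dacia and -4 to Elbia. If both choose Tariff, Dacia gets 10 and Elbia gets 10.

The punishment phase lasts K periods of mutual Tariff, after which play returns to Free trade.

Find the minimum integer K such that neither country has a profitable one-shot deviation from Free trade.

Need Σ_{k=1}^{K} δ^k ≥ (16−13)/(13−10) = 1.0000 at δ = 5/7.
At K = 1 the sum is 0.7143 < 1.0000; at K = 2 it is 1.2245 ≥ 1.0000.
So the minimum punishment length is K = 2.

2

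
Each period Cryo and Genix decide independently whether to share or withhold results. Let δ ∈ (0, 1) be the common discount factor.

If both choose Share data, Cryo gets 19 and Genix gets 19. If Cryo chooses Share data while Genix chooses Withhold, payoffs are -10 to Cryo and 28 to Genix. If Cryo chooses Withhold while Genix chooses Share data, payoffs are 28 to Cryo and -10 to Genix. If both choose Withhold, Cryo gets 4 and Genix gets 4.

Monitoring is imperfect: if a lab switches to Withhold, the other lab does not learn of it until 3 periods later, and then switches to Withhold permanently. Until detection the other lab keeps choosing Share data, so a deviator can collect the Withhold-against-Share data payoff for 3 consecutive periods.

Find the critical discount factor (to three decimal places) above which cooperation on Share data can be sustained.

0.721

A deviator earns 28 for 3 periods, then 4 forever; cooperating earns 19 forever. Multiplying the IC by (1−δ):
19 ≥ 28(1−δ^3) + 4δ^3, so 24·δ^3 ≥ 9 and δ^3 ≥ 3/8.
δ ≥ (3/8)^(1/3) ≈ 0.721.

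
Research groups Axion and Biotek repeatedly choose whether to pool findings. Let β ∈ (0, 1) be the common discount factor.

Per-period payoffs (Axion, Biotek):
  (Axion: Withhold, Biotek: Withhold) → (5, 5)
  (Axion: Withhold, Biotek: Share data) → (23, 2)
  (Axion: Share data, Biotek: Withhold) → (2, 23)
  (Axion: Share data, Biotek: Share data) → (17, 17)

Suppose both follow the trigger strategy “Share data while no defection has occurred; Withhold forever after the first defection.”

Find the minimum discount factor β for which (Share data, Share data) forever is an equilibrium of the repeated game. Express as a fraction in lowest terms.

1/3

Cooperation forever yields 17 each period: 17/(1−β).
Deviating yields 23 once, then 5 forever: 23 + 5β/(1−β).
No profitable deviation requires 17/(1−β) ≥ 23 + 5β/(1−β).
Multiplying by (1−β): 17 ≥ 23(1−β) + 5β = 23 − 18β.
So 18β ≥ 6, i.e. β ≥ 6/18 = 1/3.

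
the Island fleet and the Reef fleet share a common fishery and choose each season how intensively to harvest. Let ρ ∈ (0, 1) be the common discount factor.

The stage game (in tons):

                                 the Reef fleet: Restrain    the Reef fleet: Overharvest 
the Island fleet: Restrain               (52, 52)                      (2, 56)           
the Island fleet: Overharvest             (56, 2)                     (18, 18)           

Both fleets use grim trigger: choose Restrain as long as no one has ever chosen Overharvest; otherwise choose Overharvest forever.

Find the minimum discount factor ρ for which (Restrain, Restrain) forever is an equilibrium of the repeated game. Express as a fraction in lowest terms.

52/(1−ρ) ≥ 56 + 18ρ/(1−ρ)
52 ≥ 56 − 38ρ
ρ ≥ 4/38 = 2/19.

2/19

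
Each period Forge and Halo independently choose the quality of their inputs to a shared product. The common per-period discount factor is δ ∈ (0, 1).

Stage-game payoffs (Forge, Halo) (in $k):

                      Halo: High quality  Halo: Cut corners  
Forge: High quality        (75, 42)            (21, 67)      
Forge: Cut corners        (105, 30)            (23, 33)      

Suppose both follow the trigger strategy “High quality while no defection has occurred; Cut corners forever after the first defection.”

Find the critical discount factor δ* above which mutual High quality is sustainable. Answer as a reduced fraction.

Forge's threshold: (105−75)/(105−23) = 15/41.
Halo's threshold: (67−42)/(67−33) = 25/34.
15/41 < 25/34, so Halo binds and δ* = 25/34.

25/34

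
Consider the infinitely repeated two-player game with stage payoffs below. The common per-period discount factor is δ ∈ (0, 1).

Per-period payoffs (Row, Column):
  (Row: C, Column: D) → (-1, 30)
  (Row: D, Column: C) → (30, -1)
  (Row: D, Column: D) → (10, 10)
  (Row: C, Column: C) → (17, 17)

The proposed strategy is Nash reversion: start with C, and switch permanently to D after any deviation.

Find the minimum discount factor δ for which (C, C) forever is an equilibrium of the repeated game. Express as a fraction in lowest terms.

13/20

Under grim trigger the critical discount factor is (T−C)/(T−P) with T = 30, C = 17, P = 10.
δ* = (30−17)/(30−10) = 13/20.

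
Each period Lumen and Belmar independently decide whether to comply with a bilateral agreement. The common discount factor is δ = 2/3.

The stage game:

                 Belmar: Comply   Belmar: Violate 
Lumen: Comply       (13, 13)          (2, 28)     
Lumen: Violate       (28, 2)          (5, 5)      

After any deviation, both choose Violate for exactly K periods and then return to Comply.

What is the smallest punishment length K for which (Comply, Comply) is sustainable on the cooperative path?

Need Σ_{k=1}^{K} δ^k ≥ (28−13)/(13−5) = 1.8750 at δ = 2/3.
At K = 6 the sum is 1.8244 < 1.8750; at K = 7 it is 1.8829 ≥ 1.8750.
So the minimum punishment length is K = 7.

7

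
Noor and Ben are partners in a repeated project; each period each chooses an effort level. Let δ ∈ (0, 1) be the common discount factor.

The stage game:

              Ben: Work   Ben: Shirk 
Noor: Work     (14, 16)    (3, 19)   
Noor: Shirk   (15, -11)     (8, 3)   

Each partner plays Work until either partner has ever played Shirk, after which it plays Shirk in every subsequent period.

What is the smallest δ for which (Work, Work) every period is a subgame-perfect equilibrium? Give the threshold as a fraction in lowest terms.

Noor's threshold: (15−14)/(15−8) = 1/7.
Ben's threshold: (19−16)/(19−3) = 3/16.
1/7 < 3/16, so Ben binds and δ* = 3/16.

3/16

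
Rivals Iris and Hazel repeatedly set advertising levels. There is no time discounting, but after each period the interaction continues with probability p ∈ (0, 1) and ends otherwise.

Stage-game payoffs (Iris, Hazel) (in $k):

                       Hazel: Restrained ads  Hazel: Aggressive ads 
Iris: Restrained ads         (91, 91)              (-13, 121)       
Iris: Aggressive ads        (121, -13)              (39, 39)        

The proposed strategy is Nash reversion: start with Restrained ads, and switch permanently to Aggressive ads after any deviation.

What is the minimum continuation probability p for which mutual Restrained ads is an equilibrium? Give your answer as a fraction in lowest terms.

15/41

With no time discounting, the continuation probability p plays the role of the discount factor.
Grim-trigger IC: 91/(1−p) ≥ 121 + 39p/(1−p) ⇒ p ≥ (121−91)/(121−39) = 15/41.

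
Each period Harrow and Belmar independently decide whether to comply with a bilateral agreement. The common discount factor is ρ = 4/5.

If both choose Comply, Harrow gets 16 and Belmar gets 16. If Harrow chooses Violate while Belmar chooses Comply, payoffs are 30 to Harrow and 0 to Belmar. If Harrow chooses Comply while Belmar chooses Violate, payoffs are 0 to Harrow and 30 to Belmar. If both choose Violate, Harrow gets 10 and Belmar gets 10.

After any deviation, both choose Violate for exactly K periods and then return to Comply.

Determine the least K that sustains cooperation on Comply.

4

No profitable deviation requires (16−10)(ρ+…+ρ^K) ≥ 30−16, i.e. ρ+…+ρ^K ≥ 7/3 ≈ 2.3333.
With ρ = 4/5, the partial sums are K=1: 0.8000, K=2: 1.4400, K=3: 1.9520, K=4: 2.3616.
K = 4 is the first length at which the sum reaches 2.3333.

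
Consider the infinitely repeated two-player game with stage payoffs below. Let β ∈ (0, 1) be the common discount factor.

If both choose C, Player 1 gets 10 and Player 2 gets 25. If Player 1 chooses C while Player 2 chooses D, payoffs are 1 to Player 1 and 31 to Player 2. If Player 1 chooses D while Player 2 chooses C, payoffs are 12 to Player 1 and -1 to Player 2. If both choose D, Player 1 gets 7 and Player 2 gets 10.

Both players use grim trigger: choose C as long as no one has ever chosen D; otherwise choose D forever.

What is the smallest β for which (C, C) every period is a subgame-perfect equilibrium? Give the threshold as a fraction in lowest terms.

2/5

For Player 1: deviation gain 12−10 = 2, per-period punishment loss 10−7 = 3. IC gives β ≥ 2/5.
For Player 2: gain 6, loss 15 per period, so β ≥ 6/21 = 2/7.
The tighter constraint is Player 1's, so cooperation needs β ≥ 2/5.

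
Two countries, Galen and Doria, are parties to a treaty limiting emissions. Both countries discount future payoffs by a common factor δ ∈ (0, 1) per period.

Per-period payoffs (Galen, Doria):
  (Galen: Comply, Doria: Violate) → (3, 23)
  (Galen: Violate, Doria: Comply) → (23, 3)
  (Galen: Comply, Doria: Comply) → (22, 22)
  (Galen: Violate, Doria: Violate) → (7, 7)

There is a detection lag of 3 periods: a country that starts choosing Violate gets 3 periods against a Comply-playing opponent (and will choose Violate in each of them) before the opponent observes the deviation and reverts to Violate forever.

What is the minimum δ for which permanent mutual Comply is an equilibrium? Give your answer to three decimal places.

0.397

A deviator earns 23 for 3 periods, then 7 forever; cooperating earns 22 forever. Multiplying the IC by (1−δ):
22 ≥ 23(1−δ^3) + 7δ^3, so 16·δ^3 ≥ 1 and δ^3 ≥ 1/16.
δ ≥ (1/16)^(1/3) ≈ 0.397.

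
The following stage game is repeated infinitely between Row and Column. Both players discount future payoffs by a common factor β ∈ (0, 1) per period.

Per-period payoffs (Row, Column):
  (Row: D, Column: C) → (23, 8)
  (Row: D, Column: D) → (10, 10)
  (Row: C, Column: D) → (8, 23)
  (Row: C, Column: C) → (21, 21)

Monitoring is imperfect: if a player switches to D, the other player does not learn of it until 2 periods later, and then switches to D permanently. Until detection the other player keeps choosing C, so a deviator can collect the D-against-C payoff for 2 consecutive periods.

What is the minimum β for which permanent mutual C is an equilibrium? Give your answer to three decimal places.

A deviator earns 23 for 2 periods, then 10 forever; cooperating earns 21 forever. Multiplying the IC by (1−β):
21 ≥ 23(1−β^2) + 10β^2, so 13·β^2 ≥ 2 and β^2 ≥ 2/13.
β ≥ (2/13)^(1/2) ≈ 0.392.

0.392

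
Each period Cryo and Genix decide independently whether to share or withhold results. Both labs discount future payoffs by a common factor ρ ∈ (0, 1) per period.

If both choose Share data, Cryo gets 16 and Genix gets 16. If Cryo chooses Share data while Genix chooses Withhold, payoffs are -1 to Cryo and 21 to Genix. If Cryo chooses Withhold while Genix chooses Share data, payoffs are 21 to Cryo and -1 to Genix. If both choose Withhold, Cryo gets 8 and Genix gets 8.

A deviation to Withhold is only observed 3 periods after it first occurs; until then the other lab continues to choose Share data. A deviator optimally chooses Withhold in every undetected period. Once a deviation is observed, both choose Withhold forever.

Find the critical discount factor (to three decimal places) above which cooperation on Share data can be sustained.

0.727

Deviating for the 3 undetected periods gains 21−16 = 5 per period over cooperation, then loses 16−8 = 8 per period forever once punishment starts.
Gain: 5(1 + ρ + … + ρ^2); loss: 8·ρ^3/(1−ρ).
No profitable deviation ⇔ 5(1−ρ^3) ≤ 8·ρ^3, i.e. ρ^3 ≥ 5/(5+8) = 5/13.
Hence ρ ≥ (5/13)^(1/3) ≈ 0.727.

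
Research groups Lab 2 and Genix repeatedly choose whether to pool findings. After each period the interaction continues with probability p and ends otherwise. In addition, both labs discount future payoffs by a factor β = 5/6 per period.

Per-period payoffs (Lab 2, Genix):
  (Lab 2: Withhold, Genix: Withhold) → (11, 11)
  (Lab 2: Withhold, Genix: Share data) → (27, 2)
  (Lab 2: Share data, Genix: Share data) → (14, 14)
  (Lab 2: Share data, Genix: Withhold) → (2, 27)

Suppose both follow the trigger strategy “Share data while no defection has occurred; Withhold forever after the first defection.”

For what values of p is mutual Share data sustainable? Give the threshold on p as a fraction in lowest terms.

With continuation probability p and discount β, the effective per-period discount factor is βp.
Grim-trigger IC: βp ≥ (27−14)/(27−11) = 13/16.
So p ≥ (13/16)/(5/6) = 39/40.

39/40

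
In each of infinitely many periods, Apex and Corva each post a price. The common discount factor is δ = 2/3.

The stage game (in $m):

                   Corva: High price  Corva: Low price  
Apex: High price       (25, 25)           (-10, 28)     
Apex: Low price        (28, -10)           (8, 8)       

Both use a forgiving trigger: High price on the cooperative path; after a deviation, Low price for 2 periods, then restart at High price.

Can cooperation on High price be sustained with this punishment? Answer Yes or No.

Yes

Comparing payoff streams over the 3 periods until play realigns: cooperate → 25(1+δ+…+δ^2); deviate → 28 + 8(δ+…+δ^2).
Cooperation is sustained iff (25−8)(δ+…+δ^2) ≥ 28−25.
δ+…+δ^2 = 2/3·(1−(2/3)^2)/(1−2/3) = 1.1111, and (28−25)/(25−8) = 0.1765.
1.1111 ≥ 0.1765, so cooperation is sustainable.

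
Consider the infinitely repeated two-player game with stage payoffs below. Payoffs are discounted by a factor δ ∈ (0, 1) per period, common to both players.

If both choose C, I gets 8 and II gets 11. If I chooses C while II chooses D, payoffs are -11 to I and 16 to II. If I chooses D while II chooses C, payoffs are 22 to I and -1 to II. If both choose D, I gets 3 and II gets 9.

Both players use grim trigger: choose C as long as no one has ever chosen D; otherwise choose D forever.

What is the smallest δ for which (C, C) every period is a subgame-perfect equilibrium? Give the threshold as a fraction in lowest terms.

14/19

I: cooperation gives 8 each period; deviation gives 22 once then 3 forever.
  8/(1−δ) ≥ 22 + 3δ/(1−δ) ⇒ δ ≥ 14/19.
II: cooperation gives 11 each period; deviation gives 16 once then 9 forever.
  δ ≥ 5/7.
Both must hold, so the binding constraint is I's: δ ≥ 14/19.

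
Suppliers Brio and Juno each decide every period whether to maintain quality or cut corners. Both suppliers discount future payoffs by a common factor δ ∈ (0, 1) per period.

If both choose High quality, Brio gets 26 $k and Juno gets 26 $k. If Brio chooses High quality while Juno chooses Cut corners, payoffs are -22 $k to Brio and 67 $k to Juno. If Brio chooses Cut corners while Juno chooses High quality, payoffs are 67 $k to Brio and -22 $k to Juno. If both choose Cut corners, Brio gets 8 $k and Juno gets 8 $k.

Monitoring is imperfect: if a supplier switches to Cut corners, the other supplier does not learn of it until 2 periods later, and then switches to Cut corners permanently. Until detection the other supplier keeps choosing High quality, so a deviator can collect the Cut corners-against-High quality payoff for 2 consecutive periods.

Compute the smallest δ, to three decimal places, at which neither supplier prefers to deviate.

0.834

A deviator earns 67 for 2 periods, then 8 forever; cooperating earns 26 forever. Multiplying the IC by (1−δ):
26 ≥ 67(1−δ^2) + 8δ^2, so 59·δ^2 ≥ 41 and δ^2 ≥ 41/59.
δ ≥ (41/59)^(1/2) ≈ 0.834.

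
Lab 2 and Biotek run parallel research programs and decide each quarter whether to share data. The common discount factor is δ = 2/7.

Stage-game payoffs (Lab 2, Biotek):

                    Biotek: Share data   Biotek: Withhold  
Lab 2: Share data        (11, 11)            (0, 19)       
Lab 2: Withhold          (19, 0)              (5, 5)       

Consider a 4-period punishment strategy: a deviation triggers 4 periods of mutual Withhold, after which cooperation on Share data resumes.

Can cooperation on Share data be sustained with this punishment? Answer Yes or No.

Comparing payoff streams over the 5 periods until play realigns: cooperate → 11(1+δ+…+δ^4); deviate → 19 + 5(δ+…+δ^4).
Cooperation is sustained iff (11−5)(δ+…+δ^4) ≥ 19−11.
δ+…+δ^4 = 2/7·(1−(2/7)^4)/(1−2/7) = 0.3973, and (19−11)/(11−5) = 1.3333.
0.3973 < 1.3333, so cooperation is not sustainable.

No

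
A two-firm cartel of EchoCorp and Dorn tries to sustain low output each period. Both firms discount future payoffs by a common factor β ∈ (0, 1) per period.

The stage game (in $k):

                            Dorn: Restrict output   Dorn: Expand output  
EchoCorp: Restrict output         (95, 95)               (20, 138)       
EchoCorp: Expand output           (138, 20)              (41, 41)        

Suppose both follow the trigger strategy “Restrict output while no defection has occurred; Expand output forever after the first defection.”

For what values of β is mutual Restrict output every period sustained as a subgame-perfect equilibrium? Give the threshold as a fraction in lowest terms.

Under grim trigger the critical discount factor is (T−C)/(T−P) with T = 138, C = 95, P = 41.
β* = (138−95)/(138−41) = 43/97.

43/97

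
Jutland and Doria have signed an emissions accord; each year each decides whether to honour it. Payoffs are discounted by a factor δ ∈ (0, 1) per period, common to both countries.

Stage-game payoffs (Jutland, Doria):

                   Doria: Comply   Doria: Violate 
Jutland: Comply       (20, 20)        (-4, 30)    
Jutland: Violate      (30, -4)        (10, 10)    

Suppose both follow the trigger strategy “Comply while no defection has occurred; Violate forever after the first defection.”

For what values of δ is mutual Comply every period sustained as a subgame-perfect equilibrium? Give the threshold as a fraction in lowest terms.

Cooperation forever yields 20 each period: 20/(1−δ).
Deviating yields 30 once, then 10 forever: 30 + 10δ/(1−δ).
No profitable deviation requires 20/(1−δ) ≥ 30 + 10δ/(1−δ).
Multiplying by (1−δ): 20 ≥ 30(1−δ) + 10δ = 30 − 20δ.
So 20δ ≥ 10, i.e. δ ≥ 10/20 = 1/2.

1/2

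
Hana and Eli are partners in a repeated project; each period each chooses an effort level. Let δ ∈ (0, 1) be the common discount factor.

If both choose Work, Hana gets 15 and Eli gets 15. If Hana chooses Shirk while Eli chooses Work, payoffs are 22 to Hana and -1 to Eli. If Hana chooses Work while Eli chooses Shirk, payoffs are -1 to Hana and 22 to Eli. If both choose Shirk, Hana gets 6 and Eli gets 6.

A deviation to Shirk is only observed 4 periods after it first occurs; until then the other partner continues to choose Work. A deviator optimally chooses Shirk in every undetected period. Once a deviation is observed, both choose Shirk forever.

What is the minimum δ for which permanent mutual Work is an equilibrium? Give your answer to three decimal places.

0.813

The best deviation is to choose Shirk for all 4 undetected periods, earning 22 each, then 6 forever once detected.
Deviation value: 22(1−δ^4)/(1−δ) + 6δ^4/(1−δ); cooperation value: 15/(1−δ).
IC: 15 ≥ 22(1−δ^4) + 6δ^4 = 22 − 16δ^4.
So δ^4 ≥ 7/16, giving δ ≥ (7/16)^(1/4) ≈ 0.813.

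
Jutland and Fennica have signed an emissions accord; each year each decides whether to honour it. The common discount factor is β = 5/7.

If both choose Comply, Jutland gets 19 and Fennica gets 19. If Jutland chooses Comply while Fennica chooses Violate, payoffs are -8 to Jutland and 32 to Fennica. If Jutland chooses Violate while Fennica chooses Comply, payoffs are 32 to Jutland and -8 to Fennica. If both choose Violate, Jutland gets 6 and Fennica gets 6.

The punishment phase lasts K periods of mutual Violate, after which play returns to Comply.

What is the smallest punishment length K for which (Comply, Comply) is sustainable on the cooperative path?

2

IC: β(1−β^K)/(1−β) ≥ (32−19)/(19−6) = 1.
With β = 5/7: need 1 − β^K ≥ 1·(1−5/7)/(5/7), i.e. β^K ≤ 0.6000.
Since (5/7)^1 = 0.7143 and (5/7)^2 = 0.5102, the smallest such K is 2.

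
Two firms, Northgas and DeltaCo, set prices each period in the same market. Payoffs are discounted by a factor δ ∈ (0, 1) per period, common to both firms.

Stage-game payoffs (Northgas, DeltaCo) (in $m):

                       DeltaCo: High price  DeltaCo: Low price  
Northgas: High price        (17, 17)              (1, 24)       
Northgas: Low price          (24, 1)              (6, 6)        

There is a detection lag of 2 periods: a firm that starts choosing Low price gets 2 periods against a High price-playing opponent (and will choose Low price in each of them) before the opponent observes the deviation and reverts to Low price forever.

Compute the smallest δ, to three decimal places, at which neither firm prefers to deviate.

A deviator earns 24 for 2 periods, then 6 forever; cooperating earns 17 forever. Multiplying the IC by (1−δ):
17 ≥ 24(1−δ^2) + 6δ^2, so 18·δ^2 ≥ 7 and δ^2 ≥ 7/18.
δ ≥ (7/18)^(1/2) ≈ 0.624.

0.624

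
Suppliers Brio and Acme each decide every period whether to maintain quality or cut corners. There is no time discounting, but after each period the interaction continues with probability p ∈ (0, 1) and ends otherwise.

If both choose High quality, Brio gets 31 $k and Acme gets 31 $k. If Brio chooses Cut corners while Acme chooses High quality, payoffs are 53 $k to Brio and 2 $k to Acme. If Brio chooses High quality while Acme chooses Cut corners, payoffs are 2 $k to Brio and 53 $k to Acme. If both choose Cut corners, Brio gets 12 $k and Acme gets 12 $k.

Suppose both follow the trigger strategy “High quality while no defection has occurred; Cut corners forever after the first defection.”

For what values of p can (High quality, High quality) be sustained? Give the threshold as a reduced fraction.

With no time discounting, the continuation probability p plays the role of the discount factor.
Grim-trigger IC: 31/(1−p) ≥ 53 + 12p/(1−p) ⇒ p ≥ (53−31)/(53−12) = 22/41.

22/41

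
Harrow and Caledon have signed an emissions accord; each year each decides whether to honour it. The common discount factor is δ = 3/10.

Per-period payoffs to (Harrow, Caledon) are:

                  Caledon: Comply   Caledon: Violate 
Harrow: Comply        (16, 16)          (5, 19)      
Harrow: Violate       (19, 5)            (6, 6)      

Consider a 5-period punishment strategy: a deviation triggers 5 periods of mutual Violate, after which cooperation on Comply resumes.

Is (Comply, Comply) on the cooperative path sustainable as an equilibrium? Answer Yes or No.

IC: δ+…+δ^5 ≥ (19−16)/(16−6) = 3/10.
At δ = 3/10: partial sum = 0.4275 ≥ 0.3000. Cooperation sustainable.

Yes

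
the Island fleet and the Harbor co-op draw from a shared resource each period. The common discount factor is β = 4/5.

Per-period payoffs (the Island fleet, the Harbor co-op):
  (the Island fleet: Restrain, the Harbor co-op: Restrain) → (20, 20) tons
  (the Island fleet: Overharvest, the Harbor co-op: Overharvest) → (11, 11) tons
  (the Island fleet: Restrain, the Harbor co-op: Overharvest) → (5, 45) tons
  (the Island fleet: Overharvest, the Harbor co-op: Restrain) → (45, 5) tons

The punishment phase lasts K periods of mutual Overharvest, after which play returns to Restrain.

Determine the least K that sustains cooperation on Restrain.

6

No profitable deviation requires (20−11)(β+…+β^K) ≥ 45−20, i.e. β+…+β^K ≥ 25/9 ≈ 2.7778.
With β = 4/5, the partial sums are K=1: 0.8000, K=2: 1.4400, K=3: 1.9520, K=4: 2.3616, K=5: 2.6893, K=6: 2.9514.
K = 6 is the first length at which the sum reaches 2.7778.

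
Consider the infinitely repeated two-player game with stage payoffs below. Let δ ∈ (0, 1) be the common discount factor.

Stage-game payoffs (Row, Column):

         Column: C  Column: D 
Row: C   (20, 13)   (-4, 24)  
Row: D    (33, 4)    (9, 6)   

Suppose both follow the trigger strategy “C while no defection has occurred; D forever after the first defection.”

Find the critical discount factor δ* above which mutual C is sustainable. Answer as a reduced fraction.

11/18

For Row: deviation gain 33−20 = 13, per-period punishment loss 20−9 = 11. IC gives δ ≥ 13/24.
For Column: gain 11, loss 7 per period, so δ ≥ 11/18.
The tighter constraint is Column's, so cooperation needs δ ≥ 11/18.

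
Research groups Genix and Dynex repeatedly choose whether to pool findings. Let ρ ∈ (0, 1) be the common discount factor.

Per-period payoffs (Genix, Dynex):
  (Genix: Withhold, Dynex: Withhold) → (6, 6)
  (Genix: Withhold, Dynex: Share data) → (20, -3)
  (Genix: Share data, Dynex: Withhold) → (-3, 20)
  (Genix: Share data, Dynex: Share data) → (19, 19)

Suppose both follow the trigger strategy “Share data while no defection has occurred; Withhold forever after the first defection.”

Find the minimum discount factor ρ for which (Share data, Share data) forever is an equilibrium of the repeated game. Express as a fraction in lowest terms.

One-period gain from deviating is 20 − 19 = 1. The loss is 19 − 6 = 13 in every subsequent period, with present value 13·ρ/(1−ρ).
Deviation is unprofitable when 13·ρ/(1−ρ) ≥ 1, i.e. ρ/(1−ρ) ≥ 1/13.
Equivalently ρ ≥ 1/(1+13) = 1/14.

1/14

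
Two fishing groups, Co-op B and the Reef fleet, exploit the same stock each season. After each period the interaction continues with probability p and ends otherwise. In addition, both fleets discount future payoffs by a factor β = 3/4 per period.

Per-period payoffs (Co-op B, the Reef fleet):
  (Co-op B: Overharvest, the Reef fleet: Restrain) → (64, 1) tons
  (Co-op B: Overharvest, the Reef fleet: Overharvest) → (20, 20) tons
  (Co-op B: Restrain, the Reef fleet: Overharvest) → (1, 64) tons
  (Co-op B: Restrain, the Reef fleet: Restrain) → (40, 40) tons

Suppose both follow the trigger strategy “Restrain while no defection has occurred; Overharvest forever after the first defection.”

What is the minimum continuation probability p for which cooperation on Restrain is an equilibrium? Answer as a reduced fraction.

Expected continuation weight on next period's payoff is β·p = 3/4·p, which plays the role of the discount factor.
Cooperation requires 3/4·p ≥ (64−40)/(64−20) = 6/11, hence p ≥ 8/11.

8/11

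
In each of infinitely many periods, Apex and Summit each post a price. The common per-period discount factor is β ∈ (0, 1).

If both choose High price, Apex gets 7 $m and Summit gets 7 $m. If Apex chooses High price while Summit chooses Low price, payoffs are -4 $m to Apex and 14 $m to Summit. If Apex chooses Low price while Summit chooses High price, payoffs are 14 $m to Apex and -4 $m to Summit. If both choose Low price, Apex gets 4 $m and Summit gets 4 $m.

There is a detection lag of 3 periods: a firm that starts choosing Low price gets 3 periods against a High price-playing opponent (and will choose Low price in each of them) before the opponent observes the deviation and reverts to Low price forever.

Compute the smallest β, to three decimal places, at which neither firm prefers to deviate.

A deviator earns 14 for 3 periods, then 4 forever; cooperating earns 7 forever. Multiplying the IC by (1−β):
7 ≥ 14(1−β^3) + 4β^3, so 10·β^3 ≥ 7 and β^3 ≥ 7/10.
β ≥ (7/10)^(1/3) ≈ 0.888.

0.888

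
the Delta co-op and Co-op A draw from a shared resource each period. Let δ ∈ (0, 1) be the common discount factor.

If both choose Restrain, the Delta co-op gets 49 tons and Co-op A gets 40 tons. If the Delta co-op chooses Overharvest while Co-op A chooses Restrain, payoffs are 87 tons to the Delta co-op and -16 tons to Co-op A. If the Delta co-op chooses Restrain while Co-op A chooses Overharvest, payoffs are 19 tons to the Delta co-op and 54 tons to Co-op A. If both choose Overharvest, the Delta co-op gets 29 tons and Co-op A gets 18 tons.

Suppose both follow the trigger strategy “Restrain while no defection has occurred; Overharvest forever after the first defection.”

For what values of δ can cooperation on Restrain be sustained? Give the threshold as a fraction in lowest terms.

the Delta co-op's threshold: (87−49)/(87−29) = 19/29.
Co-op A's threshold: (54−40)/(54−18) = 7/18.
19/29 > 7/18, so the Delta co-op binds and δ* = 19/29.

19/29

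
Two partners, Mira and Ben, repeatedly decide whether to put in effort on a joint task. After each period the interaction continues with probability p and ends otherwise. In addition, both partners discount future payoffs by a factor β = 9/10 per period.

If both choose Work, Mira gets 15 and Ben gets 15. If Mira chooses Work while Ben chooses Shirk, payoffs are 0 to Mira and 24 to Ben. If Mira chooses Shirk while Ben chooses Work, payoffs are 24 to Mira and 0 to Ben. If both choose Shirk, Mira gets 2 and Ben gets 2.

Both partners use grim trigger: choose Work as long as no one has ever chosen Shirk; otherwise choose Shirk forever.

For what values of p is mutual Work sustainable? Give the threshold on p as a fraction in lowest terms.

5/11

With continuation probability p and discount β, the effective per-period discount factor is βp.
Grim-trigger IC: βp ≥ (24−15)/(24−2) = 9/22.
So p ≥ (9/22)/(9/10) = 5/11.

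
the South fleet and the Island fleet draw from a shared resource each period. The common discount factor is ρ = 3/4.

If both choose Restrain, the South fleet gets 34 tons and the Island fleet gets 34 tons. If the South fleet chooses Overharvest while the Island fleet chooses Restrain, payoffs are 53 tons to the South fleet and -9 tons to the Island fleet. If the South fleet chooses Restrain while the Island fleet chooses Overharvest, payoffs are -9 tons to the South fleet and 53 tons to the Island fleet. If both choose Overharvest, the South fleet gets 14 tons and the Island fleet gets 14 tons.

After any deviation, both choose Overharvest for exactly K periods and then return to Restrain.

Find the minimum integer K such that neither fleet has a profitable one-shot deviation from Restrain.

2

No profitable deviation requires (34−14)(ρ+…+ρ^K) ≥ 53−34, i.e. ρ+…+ρ^K ≥ 19/20 ≈ 0.9500.
With ρ = 3/4, the partial sums are K=1: 0.7500, K=2: 1.3125.
K = 2 is the first length at which the sum reaches 0.9500.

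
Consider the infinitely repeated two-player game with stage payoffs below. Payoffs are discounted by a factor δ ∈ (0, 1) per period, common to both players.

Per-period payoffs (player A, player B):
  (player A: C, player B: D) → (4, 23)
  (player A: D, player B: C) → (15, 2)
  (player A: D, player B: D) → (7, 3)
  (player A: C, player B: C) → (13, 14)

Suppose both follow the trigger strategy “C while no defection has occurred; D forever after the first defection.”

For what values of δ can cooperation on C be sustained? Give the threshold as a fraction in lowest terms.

9/20

player A's threshold: (15−13)/(15−7) = 1/4.
player B's threshold: (23−14)/(23−3) = 9/20.
1/4 < 9/20, so player B binds and δ* = 9/20.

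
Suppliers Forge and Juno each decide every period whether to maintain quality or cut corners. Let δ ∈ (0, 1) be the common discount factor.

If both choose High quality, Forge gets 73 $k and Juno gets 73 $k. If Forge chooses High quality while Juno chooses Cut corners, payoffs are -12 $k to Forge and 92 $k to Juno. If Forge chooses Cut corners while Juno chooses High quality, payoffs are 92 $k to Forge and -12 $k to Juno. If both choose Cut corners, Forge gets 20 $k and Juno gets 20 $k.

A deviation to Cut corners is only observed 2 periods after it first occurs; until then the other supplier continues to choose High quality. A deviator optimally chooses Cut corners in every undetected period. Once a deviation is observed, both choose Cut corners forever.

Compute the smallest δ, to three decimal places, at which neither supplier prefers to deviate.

0.514

A deviator earns 92 for 2 periods, then 20 forever; cooperating earns 73 forever. Multiplying the IC by (1−δ):
73 ≥ 92(1−δ^2) + 20δ^2, so 72·δ^2 ≥ 19 and δ^2 ≥ 19/72.
δ ≥ (19/72)^(1/2) ≈ 0.514.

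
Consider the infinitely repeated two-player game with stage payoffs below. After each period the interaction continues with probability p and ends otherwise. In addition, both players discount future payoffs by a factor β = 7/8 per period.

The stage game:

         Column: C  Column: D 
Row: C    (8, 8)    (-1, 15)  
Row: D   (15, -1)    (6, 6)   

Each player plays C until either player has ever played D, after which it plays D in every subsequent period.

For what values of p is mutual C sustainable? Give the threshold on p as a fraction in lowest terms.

8/9

Expected continuation weight on next period's payoff is β·p = 7/8·p, which plays the role of the discount factor.
Cooperation requires 7/8·p ≥ (15−8)/(15−6) = 7/9, hence p ≥ 8/9.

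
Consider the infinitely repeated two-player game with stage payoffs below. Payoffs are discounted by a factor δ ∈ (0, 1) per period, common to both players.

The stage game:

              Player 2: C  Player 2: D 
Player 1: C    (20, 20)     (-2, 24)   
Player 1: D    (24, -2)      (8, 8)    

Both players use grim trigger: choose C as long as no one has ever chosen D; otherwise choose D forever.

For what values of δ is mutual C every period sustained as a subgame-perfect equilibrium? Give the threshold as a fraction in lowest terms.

20/(1−δ) ≥ 24 + 8δ/(1−δ)
20 ≥ 24 − 16δ
δ ≥ 4/16 = 1/4.

1/4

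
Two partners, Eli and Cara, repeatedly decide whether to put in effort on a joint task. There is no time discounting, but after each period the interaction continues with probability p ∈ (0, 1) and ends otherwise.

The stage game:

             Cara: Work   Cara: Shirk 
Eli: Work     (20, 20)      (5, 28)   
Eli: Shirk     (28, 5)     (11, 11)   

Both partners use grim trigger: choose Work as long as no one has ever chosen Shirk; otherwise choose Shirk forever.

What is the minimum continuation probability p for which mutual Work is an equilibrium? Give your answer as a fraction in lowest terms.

With no time discounting, the continuation probability p plays the role of the discount factor.
Grim-trigger IC: 20/(1−p) ≥ 28 + 11p/(1−p) ⇒ p ≥ (28−20)/(28−11) = 8/17.

8/17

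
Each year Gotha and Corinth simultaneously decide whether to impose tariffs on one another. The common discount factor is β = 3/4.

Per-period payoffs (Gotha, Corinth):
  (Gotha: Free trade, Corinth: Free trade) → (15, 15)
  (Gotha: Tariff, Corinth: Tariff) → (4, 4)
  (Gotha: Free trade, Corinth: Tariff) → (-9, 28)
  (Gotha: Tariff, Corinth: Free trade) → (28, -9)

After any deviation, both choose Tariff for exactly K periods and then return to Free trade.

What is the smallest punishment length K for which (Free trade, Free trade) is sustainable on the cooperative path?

Need Σ_{k=1}^{K} β^k ≥ (28−15)/(15−4) = 1.1818 at β = 3/4.
At K = 1 the sum is 0.7500 < 1.1818; at K = 2 it is 1.3125 ≥ 1.1818.
So the minimum punishment length is K = 2.

2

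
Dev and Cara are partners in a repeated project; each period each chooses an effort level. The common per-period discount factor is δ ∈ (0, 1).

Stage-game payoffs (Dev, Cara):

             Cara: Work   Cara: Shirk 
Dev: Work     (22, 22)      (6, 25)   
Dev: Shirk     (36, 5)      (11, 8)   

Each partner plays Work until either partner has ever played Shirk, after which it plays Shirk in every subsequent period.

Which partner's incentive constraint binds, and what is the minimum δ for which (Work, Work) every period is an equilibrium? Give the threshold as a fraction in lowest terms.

Dev's threshold: (36−22)/(36−11) = 14/25.
Cara's threshold: (25−22)/(25−8) = 3/17.
14/25 > 3/17, so Dev binds and δ* = 14/25.

Dev; δ ≥ 14/25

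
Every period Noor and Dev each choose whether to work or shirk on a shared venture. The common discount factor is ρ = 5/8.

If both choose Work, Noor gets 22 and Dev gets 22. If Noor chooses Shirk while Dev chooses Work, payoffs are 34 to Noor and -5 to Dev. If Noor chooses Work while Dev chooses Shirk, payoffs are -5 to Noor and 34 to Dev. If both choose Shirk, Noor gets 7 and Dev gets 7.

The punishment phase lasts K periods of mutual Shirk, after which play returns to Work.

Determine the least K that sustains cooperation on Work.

2

No profitable deviation requires (22−7)(ρ+…+ρ^K) ≥ 34−22, i.e. ρ+…+ρ^K ≥ 4/5 ≈ 0.8000.
With ρ = 5/8, the partial sums are K=1: 0.6250, K=2: 1.0156.
K = 2 is the first length at which the sum reaches 0.8000.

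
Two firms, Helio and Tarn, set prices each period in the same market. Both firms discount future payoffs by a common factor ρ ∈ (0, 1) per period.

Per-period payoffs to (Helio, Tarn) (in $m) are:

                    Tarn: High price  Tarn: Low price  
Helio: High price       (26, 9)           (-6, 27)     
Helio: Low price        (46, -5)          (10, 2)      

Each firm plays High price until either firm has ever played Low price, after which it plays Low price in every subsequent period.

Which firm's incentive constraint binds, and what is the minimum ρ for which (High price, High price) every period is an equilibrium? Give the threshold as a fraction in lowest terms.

For Helio: deviation gain 46−26 = 20, per-period punishment loss 26−10 = 16. IC gives ρ ≥ 20/36 = 5/9.
For Tarn: gain 18, loss 7 per period, so ρ ≥ 18/25.
The tighter constraint is Tarn's, so cooperation needs ρ ≥ 18/25.

Tarn; ρ ≥ 18/25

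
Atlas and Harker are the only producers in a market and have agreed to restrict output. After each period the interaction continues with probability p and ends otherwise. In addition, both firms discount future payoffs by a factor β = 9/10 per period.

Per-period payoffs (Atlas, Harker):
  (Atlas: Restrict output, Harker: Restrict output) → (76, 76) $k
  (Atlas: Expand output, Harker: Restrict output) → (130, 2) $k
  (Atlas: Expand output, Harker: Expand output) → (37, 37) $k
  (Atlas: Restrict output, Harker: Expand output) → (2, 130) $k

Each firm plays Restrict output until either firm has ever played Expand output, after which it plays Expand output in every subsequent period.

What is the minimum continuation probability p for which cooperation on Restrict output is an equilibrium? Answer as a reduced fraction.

With continuation probability p and discount β, the effective per-period discount factor is βp.
Grim-trigger IC: βp ≥ (130−76)/(130−37) = 18/31.
So p ≥ (18/31)/(9/10) = 20/31.

20/31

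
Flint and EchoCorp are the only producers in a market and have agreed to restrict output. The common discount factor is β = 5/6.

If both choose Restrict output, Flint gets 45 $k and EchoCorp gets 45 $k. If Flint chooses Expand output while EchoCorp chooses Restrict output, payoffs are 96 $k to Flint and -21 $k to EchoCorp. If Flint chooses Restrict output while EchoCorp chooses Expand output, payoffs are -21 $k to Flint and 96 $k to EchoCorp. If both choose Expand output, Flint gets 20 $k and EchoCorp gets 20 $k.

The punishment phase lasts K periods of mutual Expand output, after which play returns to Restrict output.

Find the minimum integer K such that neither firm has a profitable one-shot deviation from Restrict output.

IC: β(1−β^K)/(1−β) ≥ (96−45)/(45−20) = 51/25.
With β = 5/6: need 1 − β^K ≥ 51/25·(1−5/6)/(5/6), i.e. β^K ≤ 0.5920.
Since (5/6)^2 = 0.6944 and (5/6)^3 = 0.5787, the smallest such K is 3.

3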